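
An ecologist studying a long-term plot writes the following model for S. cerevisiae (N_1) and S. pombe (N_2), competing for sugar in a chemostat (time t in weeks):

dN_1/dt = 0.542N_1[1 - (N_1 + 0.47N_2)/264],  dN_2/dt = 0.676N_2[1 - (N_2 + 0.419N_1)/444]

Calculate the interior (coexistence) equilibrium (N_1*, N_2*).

N_1* ≈ 68.9, N_2* ≈ 415

Setting both brackets to zero gives the nullclines N_1 + 0.47N_2 = 264 and 0.419N_1 + N_2 = 444.
Substituting N_2 = 444 - 0.419N_1 into the first: N_1(1 - 0.47·0.419) = 264 - 0.47·444.
So N_1* = 55.3/0.803 = 68.9, and then N_2* = 444 - 0.419·68.9 = 415.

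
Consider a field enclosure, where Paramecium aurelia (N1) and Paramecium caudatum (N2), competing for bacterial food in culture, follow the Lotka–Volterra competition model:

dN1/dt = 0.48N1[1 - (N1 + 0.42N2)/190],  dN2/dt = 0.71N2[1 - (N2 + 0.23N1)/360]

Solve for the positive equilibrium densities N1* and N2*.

Setting both brackets to zero gives the nullclines N1 + 0.42N2 = 190 and 0.23N1 + N2 = 360.
Substituting N2 = 360 - 0.23N1 into the first: N1(1 - 0.42·0.23) = 190 - 0.42·360.
So N1* = 38.8/0.903 = 42.9, and then N2* = 360 - 0.23·42.9 = 350.

N1* ≈ 42.9, N2* ≈ 350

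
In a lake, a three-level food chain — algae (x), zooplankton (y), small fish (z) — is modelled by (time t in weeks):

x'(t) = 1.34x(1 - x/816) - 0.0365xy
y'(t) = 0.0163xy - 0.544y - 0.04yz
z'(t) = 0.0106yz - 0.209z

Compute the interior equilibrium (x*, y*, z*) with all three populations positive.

x* ≈ 378, y* ≈ 19.7, z* ≈ 140

From dz/dt = 0: 0.0106y* = 0.209, so y* = 19.7.
From dx/dt = 0: 1.34(1 - x*/816) = 0.0365·19.7, giving x* = 816·(1 - 0.537) = 378.
From dy/dt = 0: 0.0163·378 - 0.544 = 0.04z*, so z* = 5.61/0.04 = 140.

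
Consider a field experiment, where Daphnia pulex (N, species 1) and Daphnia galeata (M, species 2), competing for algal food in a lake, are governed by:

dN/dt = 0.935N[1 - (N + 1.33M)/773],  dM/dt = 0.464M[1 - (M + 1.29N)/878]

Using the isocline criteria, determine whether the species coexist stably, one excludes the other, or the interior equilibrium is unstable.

Compare the nullcline intercepts: K1/α12 = 773/1.33 = 581 < K2 = 878; K2/α21 = 878/1.29 = 681 < K1 = 773.
Since both are reversed, neither can invade when rare; the interior point is a saddle.

unstable coexistence (outcome depends on initial conditions)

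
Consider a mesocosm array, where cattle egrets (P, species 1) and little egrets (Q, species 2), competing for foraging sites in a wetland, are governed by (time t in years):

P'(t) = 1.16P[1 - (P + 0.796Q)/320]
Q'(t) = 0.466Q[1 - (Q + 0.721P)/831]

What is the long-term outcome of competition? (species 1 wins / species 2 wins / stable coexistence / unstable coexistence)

species 2 excludes species 1

Compare the nullcline intercepts: K1/α12 = 320/0.796 = 402 < K2 = 831; K2/α21 = 831/0.721 = 1150 > K1 = 320.
Since the inequalities point opposite ways, species 2 can invade but species 1 cannot.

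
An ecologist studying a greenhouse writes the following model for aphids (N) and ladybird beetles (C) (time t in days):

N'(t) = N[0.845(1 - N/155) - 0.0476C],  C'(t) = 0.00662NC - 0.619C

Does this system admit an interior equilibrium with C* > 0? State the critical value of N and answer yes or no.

The predator equation gives dC/dt > 0 only when N > 0.619/0.00662 = 93.5.
Without the predator, N → K = 155. Since 155 > 93.5, the predator can invade and persist.

Threshold N = 93.5; K > 93.5, so yes, the predator persists.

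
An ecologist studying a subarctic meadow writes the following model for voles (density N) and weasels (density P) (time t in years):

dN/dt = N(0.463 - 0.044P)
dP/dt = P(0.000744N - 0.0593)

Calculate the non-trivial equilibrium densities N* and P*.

Set dP/dt = 0 with P > 0: 0.000744N - 0.0593 = 0, so N* = 0.0593/0.000744 = 79.7.
Set dN/dt = 0 with N > 0: 0.463 - 0.044P = 0, so P* = 0.463/0.044 = 10.5.

N* ≈ 79.7, P* ≈ 10.5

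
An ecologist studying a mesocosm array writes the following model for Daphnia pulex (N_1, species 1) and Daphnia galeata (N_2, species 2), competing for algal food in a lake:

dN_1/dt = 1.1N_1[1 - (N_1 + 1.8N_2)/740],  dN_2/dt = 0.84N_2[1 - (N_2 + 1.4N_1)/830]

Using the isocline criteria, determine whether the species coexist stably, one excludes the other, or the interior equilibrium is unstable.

unstable coexistence (outcome depends on initial conditions)

Compare the nullcline intercepts: K1/α12 = 740/1.8 = 411 < K2 = 830; K2/α21 = 830/1.4 = 593 < K1 = 740.
Since both are reversed, neither can invade when rare; the interior point is a saddle.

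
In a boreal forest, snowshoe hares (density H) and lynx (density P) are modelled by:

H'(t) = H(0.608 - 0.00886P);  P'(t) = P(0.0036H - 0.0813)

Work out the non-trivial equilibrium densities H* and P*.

H* ≈ 22.6, P* ≈ 68.6

Set dP/dt = 0 with P > 0: 0.0036H - 0.0813 = 0, so H* = 0.0813/0.0036 = 22.6.
Set dH/dt = 0 with H > 0: 0.608 - 0.00886P = 0, so P* = 0.608/0.00886 = 68.6.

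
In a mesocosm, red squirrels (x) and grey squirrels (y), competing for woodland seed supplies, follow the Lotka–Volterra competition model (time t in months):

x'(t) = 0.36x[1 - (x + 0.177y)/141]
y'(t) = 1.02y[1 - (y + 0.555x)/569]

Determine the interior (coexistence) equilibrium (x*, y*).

x* ≈ 44.7, y* ≈ 544

Setting both brackets to zero gives the nullclines x + 0.177y = 141 and 0.555x + y = 569.
Substituting y = 569 - 0.555x into the first: x(1 - 0.177·0.555) = 141 - 0.177·569.
So x* = 40.3/0.902 = 44.7, and then y* = 569 - 0.555·44.7 = 544.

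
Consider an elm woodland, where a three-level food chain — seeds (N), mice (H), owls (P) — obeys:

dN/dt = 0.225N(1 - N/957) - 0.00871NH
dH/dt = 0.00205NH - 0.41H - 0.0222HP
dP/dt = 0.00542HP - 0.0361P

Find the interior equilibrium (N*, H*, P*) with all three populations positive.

From dP/dt = 0: 0.00542H* = 0.0361, so H* = 6.66.
From dN/dt = 0: 0.225(1 - N*/957) = 0.00871·6.66, giving N* = 957·(1 - 0.258) = 710.
From dH/dt = 0: 0.00205·710 - 0.41 = 0.0222P*, so P* = 1.05/0.0222 = 47.1.

N* ≈ 710, H* ≈ 6.66, P* ≈ 47.1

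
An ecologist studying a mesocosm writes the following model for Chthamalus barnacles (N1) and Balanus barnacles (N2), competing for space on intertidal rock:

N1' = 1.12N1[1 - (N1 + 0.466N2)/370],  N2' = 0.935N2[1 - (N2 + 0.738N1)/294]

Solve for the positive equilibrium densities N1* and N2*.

N1* ≈ 355, N2* ≈ 31.9

Setting both brackets to zero gives the nullclines N1 + 0.466N2 = 370 and 0.738N1 + N2 = 294.
Substituting N2 = 294 - 0.738N1 into the first: N1(1 - 0.466·0.738) = 370 - 0.466·294.
So N1* = 233/0.656 = 355, and then N2* = 294 - 0.738·355 = 31.9.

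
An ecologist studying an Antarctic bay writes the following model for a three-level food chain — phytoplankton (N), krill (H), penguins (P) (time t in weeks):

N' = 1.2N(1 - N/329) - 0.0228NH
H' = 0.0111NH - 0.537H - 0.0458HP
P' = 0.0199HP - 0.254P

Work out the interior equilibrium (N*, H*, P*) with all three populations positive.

N* ≈ 249, H* ≈ 12.8, P* ≈ 48.7

From dP/dt = 0: 0.0199H* = 0.254, so H* = 12.8.
From dN/dt = 0: 1.2(1 - N*/329) = 0.0228·12.8, giving N* = 329·(1 - 0.243) = 249.
From dH/dt = 0: 0.0111·249 - 0.537 = 0.0458P*, so P* = 2.23/0.0458 = 48.7.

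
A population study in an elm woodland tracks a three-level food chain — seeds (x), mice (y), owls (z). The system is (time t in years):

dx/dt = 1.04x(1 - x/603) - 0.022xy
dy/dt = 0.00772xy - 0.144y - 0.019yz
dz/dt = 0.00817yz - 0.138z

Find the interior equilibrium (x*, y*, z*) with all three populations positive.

x* ≈ 388, y* ≈ 16.9, z* ≈ 150

From dz/dt = 0: 0.00817y* = 0.138, so y* = 16.9.
From dx/dt = 0: 1.04(1 - x*/603) = 0.022·16.9, giving x* = 603·(1 - 0.357) = 388.
From dy/dt = 0: 0.00772·388 - 0.144 = 0.019z*, so z* = 2.85/0.019 = 150.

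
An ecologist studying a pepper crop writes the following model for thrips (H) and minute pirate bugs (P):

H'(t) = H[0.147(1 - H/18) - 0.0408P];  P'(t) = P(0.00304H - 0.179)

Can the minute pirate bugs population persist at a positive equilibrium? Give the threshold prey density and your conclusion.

The predator equation gives dP/dt > 0 only when H > 0.179/0.00304 = 58.9.
Without the predator, H → K = 18. Since 18 < 58.9, the predator cannot invade.

Threshold H = 58.9; K < 58.9, so no, the predator goes extinct.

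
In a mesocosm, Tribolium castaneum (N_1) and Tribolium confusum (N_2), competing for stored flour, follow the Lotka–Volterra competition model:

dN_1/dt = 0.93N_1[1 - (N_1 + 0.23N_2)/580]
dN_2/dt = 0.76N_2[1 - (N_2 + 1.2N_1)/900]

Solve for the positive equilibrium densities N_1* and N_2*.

N_1* ≈ 515, N_2* ≈ 282

Setting both brackets to zero gives the nullclines N_1 + 0.23N_2 = 580 and 1.2N_1 + N_2 = 900.
Substituting N_2 = 900 - 1.2N_1 into the first: N_1(1 - 0.23·1.2) = 580 - 0.23·900.
So N_1* = 373/0.724 = 515, and then N_2* = 900 - 1.2·515 = 282.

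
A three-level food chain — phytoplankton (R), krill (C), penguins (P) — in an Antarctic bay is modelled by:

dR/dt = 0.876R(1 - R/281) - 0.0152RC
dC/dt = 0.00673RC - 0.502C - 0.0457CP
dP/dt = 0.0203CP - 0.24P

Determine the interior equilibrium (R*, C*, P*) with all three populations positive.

From dP/dt = 0: 0.0203C* = 0.24, so C* = 11.8.
From dR/dt = 0: 0.876(1 - R*/281) = 0.0152·11.8, giving R* = 281·(1 - 0.205) = 223.
From dC/dt = 0: 0.00673·223 - 0.502 = 0.0457P*, so P* = 1/0.0457 = 21.9.

R* ≈ 223, C* ≈ 11.8, P* ≈ 21.9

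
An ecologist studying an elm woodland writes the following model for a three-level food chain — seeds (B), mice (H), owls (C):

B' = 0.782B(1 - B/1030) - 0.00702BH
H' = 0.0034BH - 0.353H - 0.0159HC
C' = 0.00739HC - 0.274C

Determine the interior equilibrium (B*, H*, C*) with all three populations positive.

B* ≈ 687, H* ≈ 37.1, C* ≈ 125

From dC/dt = 0: 0.00739H* = 0.274, so H* = 37.1.
From dB/dt = 0: 0.782(1 - B*/1030) = 0.00702·37.1, giving B* = 1030·(1 - 0.333) = 687.
From dH/dt = 0: 0.0034·687 - 0.353 = 0.0159C*, so C* = 1.98/0.0159 = 125.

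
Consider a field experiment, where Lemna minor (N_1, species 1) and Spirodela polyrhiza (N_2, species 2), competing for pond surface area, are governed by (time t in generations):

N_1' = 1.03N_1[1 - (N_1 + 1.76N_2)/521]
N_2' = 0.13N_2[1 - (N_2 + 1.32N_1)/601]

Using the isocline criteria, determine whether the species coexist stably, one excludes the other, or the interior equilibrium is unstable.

Compare the nullcline intercepts: K1/α12 = 521/1.76 = 296 < K2 = 601; K2/α21 = 601/1.32 = 455 < K1 = 521.
Since both are reversed, neither can invade when rare; the interior point is a saddle.

unstable coexistence (outcome depends on initial conditions)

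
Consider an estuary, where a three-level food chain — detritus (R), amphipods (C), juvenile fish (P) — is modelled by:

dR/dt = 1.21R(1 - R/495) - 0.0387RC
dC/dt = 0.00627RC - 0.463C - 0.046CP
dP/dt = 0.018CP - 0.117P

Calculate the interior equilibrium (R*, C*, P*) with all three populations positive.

R* ≈ 392, C* ≈ 6.5, P* ≈ 43.4

From dP/dt = 0: 0.018C* = 0.117, so C* = 6.5.
From dR/dt = 0: 1.21(1 - R*/495) = 0.0387·6.5, giving R* = 495·(1 - 0.208) = 392.
From dC/dt = 0: 0.00627·392 - 0.463 = 0.046P*, so P* = 2/0.046 = 43.4.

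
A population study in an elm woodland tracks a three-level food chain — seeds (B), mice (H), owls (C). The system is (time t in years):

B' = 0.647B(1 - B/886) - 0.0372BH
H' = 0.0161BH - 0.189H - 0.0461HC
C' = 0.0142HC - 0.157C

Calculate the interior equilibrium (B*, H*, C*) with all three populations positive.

From dC/dt = 0: 0.0142H* = 0.157, so H* = 11.1.
From dB/dt = 0: 0.647(1 - B*/886) = 0.0372·11.1, giving B* = 886·(1 - 0.636) = 323.
From dH/dt = 0: 0.0161·323 - 0.189 = 0.0461C*, so C* = 5.01/0.0461 = 109.

B* ≈ 323, H* ≈ 11.1, C* ≈ 109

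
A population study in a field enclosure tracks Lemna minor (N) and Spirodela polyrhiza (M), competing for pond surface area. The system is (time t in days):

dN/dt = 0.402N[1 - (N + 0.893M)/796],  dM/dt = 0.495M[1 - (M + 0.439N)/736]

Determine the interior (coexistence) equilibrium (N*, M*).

Setting both brackets to zero gives the nullclines N + 0.893M = 796 and 0.439N + M = 736.
Substituting M = 736 - 0.439N into the first: N(1 - 0.893·0.439) = 796 - 0.893·736.
So N* = 139/0.608 = 228, and then M* = 736 - 0.439·228 = 636.

N* ≈ 228, M* ≈ 636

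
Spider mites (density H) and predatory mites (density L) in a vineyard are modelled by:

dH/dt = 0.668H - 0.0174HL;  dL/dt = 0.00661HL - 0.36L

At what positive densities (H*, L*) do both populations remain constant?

Set dL/dt = 0 with L > 0: 0.00661H - 0.36 = 0, so H* = 0.36/0.00661 = 54.5.
Set dH/dt = 0 with H > 0: 0.668 - 0.0174L = 0, so L* = 0.668/0.0174 = 38.4.

H* ≈ 54.5, L* ≈ 38.4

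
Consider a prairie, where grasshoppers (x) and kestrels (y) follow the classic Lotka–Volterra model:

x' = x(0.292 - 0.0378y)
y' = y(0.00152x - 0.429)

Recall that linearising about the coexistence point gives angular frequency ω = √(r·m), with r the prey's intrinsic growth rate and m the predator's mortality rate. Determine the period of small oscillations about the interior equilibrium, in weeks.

T ≈ 17.8 weeks

Here r = 0.292 and m = 0.429, so r·m = 0.125.
ω = √0.125 = 0.354 per week, hence T = 2π/ω ≈ 17.8 weeks.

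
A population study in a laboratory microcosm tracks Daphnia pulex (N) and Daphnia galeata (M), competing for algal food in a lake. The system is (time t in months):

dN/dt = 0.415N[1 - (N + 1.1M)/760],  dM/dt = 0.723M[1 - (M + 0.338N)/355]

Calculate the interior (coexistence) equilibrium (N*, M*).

Setting both brackets to zero gives the nullclines N + 1.1M = 760 and 0.338N + M = 355.
Substituting M = 355 - 0.338N into the first: N(1 - 1.1·0.338) = 760 - 1.1·355.
So N* = 369/0.628 = 588, and then M* = 355 - 0.338·588 = 156.

N* ≈ 588, M* ≈ 156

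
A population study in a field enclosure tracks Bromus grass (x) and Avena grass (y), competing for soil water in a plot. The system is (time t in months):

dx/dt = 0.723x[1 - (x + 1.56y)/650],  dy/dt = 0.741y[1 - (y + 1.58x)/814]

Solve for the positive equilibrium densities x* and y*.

Setting both brackets to zero gives the nullclines x + 1.56y = 650 and 1.58x + y = 814.
Substituting y = 814 - 1.58x into the first: x(1 - 1.56·1.58) = 650 - 1.56·814.
So x* = -620/-1.46 = 423, and then y* = 814 - 1.58·423 = 145.

x* ≈ 423, y* ≈ 145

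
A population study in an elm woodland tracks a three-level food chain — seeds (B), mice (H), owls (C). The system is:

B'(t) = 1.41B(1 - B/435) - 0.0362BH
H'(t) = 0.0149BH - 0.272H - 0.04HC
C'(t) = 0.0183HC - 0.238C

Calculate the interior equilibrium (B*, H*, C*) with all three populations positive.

B* ≈ 290, H* ≈ 13, C* ≈ 101

From dC/dt = 0: 0.0183H* = 0.238, so H* = 13.
From dB/dt = 0: 1.41(1 - B*/435) = 0.0362·13, giving B* = 435·(1 - 0.334) = 290.
From dH/dt = 0: 0.0149·290 - 0.272 = 0.04C*, so C* = 4.05/0.04 = 101.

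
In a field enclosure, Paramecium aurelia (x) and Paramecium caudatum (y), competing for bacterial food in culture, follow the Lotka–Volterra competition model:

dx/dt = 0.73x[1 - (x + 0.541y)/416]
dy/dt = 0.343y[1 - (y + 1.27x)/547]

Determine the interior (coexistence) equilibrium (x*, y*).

Setting both brackets to zero gives the nullclines x + 0.541y = 416 and 1.27x + y = 547.
Substituting y = 547 - 1.27x into the first: x(1 - 0.541·1.27) = 416 - 0.541·547.
So x* = 120/0.313 = 384, and then y* = 547 - 1.27·384 = 59.7.

x* ≈ 384, y* ≈ 59.7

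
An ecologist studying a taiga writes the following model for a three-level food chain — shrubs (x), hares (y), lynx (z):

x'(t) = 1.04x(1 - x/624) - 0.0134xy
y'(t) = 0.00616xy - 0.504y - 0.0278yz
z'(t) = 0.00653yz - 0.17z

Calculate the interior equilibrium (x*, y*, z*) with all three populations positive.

x* ≈ 415, y* ≈ 26, z* ≈ 73.8

From dz/dt = 0: 0.00653y* = 0.17, so y* = 26.
From dx/dt = 0: 1.04(1 - x*/624) = 0.0134·26, giving x* = 624·(1 - 0.335) = 415.
From dy/dt = 0: 0.00616·415 - 0.504 = 0.0278z*, so z* = 2.05/0.0278 = 73.8.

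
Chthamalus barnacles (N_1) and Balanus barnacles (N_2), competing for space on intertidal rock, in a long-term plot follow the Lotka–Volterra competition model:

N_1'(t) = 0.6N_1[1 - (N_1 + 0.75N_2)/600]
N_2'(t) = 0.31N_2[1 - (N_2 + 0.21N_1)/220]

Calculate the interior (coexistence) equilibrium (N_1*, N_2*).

Setting both brackets to zero gives the nullclines N_1 + 0.75N_2 = 600 and 0.21N_1 + N_2 = 220.
Substituting N_2 = 220 - 0.21N_1 into the first: N_1(1 - 0.75·0.21) = 600 - 0.75·220.
So N_1* = 435/0.843 = 516, and then N_2* = 220 - 0.21·516 = 112.

N_1* ≈ 516, N_2* ≈ 112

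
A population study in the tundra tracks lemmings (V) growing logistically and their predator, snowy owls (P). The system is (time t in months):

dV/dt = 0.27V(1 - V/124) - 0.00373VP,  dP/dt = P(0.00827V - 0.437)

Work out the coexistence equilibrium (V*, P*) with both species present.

From dP/dt = 0 with P > 0: 0.00827V* = 0.437, so V* = 52.8.
Substitute into dV/dt = 0: 0.27(1 - 52.8/124) = 0.00373P*.
The bracket is 0.574, giving P* = 0.155/0.00373 = 41.5.

V* ≈ 52.8, P* ≈ 41.5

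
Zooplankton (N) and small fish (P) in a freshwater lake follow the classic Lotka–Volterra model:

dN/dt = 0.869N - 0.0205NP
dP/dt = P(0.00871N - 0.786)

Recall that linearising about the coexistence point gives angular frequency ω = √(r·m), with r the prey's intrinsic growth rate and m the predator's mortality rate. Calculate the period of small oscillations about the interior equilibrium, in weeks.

Here r = 0.869 and m = 0.786, so r·m = 0.683.
ω = √0.683 = 0.826 per week, hence T = 2π/ω ≈ 7.6 weeks.

T ≈ 7.6 weeks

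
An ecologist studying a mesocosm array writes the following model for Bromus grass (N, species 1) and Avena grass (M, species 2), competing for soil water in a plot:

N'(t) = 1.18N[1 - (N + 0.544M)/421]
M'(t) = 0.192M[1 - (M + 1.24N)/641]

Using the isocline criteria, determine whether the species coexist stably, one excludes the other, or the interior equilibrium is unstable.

stable coexistence

Compare the nullcline intercepts: K1/α12 = 421/0.544 = 774 > K2 = 641; K2/α21 = 641/1.24 = 517 > K1 = 421.
Since both inequalities hold, each species can invade when rare, so the interior equilibrium is stable.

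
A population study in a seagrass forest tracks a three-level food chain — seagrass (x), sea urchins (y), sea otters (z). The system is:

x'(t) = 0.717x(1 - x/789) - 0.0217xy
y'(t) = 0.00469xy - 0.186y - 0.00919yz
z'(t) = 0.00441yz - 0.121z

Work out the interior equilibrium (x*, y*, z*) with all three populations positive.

x* ≈ 134, y* ≈ 27.4, z* ≈ 48.1

From dz/dt = 0: 0.00441y* = 0.121, so y* = 27.4.
From dx/dt = 0: 0.717(1 - x*/789) = 0.0217·27.4, giving x* = 789·(1 - 0.83) = 134.
From dy/dt = 0: 0.00469·134 - 0.186 = 0.00919z*, so z* = 0.442/0.00919 = 48.1.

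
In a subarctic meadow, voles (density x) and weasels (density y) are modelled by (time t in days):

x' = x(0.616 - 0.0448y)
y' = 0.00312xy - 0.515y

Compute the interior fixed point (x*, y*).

x* ≈ 165, y* ≈ 13.8

Set dy/dt = 0 with y > 0: 0.00312x - 0.515 = 0, so x* = 0.515/0.00312 = 165.
Set dx/dt = 0 with x > 0: 0.616 - 0.0448y = 0, so y* = 0.616/0.0448 = 13.8.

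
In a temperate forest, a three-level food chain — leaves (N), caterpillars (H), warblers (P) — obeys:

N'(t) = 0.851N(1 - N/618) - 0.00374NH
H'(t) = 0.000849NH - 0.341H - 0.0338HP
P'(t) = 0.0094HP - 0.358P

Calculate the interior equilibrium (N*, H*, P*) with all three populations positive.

From dP/dt = 0: 0.0094H* = 0.358, so H* = 38.1.
From dN/dt = 0: 0.851(1 - N*/618) = 0.00374·38.1, giving N* = 618·(1 - 0.167) = 515.
From dH/dt = 0: 0.000849·515 - 0.341 = 0.0338P*, so P* = 0.0959/0.0338 = 2.84.

N* ≈ 515, H* ≈ 38.1, P* ≈ 2.84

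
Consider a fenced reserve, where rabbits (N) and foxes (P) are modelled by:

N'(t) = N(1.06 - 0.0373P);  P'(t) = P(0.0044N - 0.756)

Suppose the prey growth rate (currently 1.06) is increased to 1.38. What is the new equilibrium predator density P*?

P* ≈ 37

At the interior fixed point, setting dN/dt = 0 with N > 0 fixes P* = (prey growth rate)/(NP coefficient) — independent of the other coefficients.
With the change, P* = 1.38/0.0373 = 37; it rises from 28.4.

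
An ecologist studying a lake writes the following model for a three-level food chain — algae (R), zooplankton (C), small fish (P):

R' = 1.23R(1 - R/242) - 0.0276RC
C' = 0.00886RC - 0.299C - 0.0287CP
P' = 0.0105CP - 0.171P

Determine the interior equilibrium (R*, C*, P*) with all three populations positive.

R* ≈ 154, C* ≈ 16.3, P* ≈ 37

From dP/dt = 0: 0.0105C* = 0.171, so C* = 16.3.
From dR/dt = 0: 1.23(1 - R*/242) = 0.0276·16.3, giving R* = 242·(1 - 0.365) = 154.
From dC/dt = 0: 0.00886·154 - 0.299 = 0.0287P*, so P* = 1.06/0.0287 = 37.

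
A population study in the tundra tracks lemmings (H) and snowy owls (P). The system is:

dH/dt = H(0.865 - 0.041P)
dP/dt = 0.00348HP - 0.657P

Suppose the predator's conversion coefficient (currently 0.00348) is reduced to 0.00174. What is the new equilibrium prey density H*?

At the interior fixed point, setting dP/dt = 0 with P > 0 fixes H* = (predator death rate)/(HP coefficient) — independent of the other coefficients.
With the change, H* = 0.657/0.00174 = 378; it rises from 189.

H* ≈ 378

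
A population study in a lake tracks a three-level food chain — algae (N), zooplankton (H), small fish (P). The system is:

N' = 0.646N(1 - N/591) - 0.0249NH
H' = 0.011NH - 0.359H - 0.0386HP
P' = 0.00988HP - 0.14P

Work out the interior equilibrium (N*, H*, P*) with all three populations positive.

From dP/dt = 0: 0.00988H* = 0.14, so H* = 14.2.
From dN/dt = 0: 0.646(1 - N*/591) = 0.0249·14.2, giving N* = 591·(1 - 0.546) = 268.
From dH/dt = 0: 0.011·268 - 0.359 = 0.0386P*, so P* = 2.59/0.0386 = 67.1.

N* ≈ 268, H* ≈ 14.2, P* ≈ 67.1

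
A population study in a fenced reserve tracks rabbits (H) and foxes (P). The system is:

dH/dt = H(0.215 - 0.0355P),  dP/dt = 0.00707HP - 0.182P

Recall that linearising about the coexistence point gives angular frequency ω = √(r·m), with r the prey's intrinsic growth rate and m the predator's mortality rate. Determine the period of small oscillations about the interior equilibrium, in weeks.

Here r = 0.215 and m = 0.182, so r·m = 0.0391.
ω = √0.0391 = 0.198 per week, hence T = 2π/ω ≈ 31.8 weeks.

T ≈ 31.8 weeks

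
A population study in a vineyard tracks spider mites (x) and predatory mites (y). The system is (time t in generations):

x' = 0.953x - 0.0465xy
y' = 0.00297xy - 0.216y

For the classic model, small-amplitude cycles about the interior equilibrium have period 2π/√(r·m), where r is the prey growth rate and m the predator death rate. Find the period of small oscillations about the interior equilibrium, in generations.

T ≈ 13.8 generations

Here r = 0.953 and m = 0.216, so r·m = 0.206.
ω = √0.206 = 0.454 per generation, hence T = 2π/ω ≈ 13.8 generations.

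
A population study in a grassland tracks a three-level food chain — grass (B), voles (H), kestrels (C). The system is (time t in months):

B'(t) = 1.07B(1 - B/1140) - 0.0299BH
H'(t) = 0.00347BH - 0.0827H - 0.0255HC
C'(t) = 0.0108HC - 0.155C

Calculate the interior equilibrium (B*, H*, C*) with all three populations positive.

B* ≈ 683, H* ≈ 14.4, C* ≈ 89.7

From dC/dt = 0: 0.0108H* = 0.155, so H* = 14.4.
From dB/dt = 0: 1.07(1 - B*/1140) = 0.0299·14.4, giving B* = 1140·(1 - 0.401) = 683.
From dH/dt = 0: 0.00347·683 - 0.0827 = 0.0255C*, so C* = 2.29/0.0255 = 89.7.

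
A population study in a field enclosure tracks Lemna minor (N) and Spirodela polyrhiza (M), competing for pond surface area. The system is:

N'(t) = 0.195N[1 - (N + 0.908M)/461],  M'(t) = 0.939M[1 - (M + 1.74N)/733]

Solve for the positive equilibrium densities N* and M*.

Setting both brackets to zero gives the nullclines N + 0.908M = 461 and 1.74N + M = 733.
Substituting M = 733 - 1.74N into the first: N(1 - 0.908·1.74) = 461 - 0.908·733.
So N* = -205/-0.58 = 353, and then M* = 733 - 1.74·353 = 119.

N* ≈ 353, M* ≈ 119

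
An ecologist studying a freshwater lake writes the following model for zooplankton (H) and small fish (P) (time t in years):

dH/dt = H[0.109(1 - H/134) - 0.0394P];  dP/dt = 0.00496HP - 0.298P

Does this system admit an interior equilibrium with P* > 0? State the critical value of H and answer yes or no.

The predator equation gives dP/dt > 0 only when H > 0.298/0.00496 = 60.1.
Without the predator, H → K = 134. Since 134 > 60.1, the predator can invade and persist.

Threshold H = 60.1; K > 60.1, so yes, the predator persists.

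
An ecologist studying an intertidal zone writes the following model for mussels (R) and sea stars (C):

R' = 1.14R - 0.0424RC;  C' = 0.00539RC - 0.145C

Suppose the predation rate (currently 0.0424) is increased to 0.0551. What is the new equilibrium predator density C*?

At the interior fixed point, setting dR/dt = 0 with R > 0 fixes C* = (prey growth rate)/(RC coefficient) — independent of the other coefficients.
With the change, C* = 1.14/0.0551 = 20.7; it falls from 26.9.

C* ≈ 20.7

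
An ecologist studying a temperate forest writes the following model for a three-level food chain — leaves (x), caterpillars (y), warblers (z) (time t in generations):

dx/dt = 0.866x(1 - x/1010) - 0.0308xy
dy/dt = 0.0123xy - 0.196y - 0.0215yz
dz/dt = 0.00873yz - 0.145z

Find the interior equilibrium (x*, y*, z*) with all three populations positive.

From dz/dt = 0: 0.00873y* = 0.145, so y* = 16.6.
From dx/dt = 0: 0.866(1 - x*/1010) = 0.0308·16.6, giving x* = 1010·(1 - 0.591) = 413.
From dy/dt = 0: 0.0123·413 - 0.196 = 0.0215z*, so z* = 4.89/0.0215 = 227.

x* ≈ 413, y* ≈ 16.6, z* ≈ 227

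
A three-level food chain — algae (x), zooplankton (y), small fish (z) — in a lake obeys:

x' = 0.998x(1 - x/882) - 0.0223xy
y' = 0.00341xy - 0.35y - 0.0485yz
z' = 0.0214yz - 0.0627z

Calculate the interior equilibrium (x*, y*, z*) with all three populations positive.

x* ≈ 824, y* ≈ 2.93, z* ≈ 50.7

From dz/dt = 0: 0.0214y* = 0.0627, so y* = 2.93.
From dx/dt = 0: 0.998(1 - x*/882) = 0.0223·2.93, giving x* = 882·(1 - 0.0655) = 824.
From dy/dt = 0: 0.00341·824 - 0.35 = 0.0485z*, so z* = 2.46/0.0485 = 50.7.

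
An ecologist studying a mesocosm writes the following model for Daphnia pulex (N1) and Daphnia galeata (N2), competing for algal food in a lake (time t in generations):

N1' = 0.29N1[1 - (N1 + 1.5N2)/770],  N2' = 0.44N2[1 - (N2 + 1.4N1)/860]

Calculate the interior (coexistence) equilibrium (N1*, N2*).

N1* ≈ 473, N2* ≈ 198

Setting both brackets to zero gives the nullclines N1 + 1.5N2 = 770 and 1.4N1 + N2 = 860.
Substituting N2 = 860 - 1.4N1 into the first: N1(1 - 1.5·1.4) = 770 - 1.5·860.
So N1* = -520/-1.1 = 473, and then N2* = 860 - 1.4·473 = 198.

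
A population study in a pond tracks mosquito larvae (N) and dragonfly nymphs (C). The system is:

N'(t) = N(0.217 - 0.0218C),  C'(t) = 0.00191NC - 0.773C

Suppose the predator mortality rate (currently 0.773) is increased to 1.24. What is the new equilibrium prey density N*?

N* ≈ 649

At the interior fixed point, setting dC/dt = 0 with C > 0 fixes N* = (predator death rate)/(NC coefficient) — independent of the other coefficients.
With the change, N* = 1.24/0.00191 = 649; it rises from 405.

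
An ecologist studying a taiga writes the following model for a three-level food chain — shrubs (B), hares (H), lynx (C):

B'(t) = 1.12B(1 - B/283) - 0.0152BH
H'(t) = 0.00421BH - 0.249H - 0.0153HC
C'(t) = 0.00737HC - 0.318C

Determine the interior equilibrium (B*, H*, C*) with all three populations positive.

From dC/dt = 0: 0.00737H* = 0.318, so H* = 43.1.
From dB/dt = 0: 1.12(1 - B*/283) = 0.0152·43.1, giving B* = 283·(1 - 0.586) = 117.
From dH/dt = 0: 0.00421·117 - 0.249 = 0.0153C*, so C* = 0.245/0.0153 = 16.

B* ≈ 117, H* ≈ 43.1, C* ≈ 16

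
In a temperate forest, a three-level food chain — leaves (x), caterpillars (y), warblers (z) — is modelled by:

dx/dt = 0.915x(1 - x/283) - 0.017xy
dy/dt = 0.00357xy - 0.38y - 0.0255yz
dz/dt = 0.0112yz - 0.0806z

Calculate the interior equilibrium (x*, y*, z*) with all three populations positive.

From dz/dt = 0: 0.0112y* = 0.0806, so y* = 7.2.
From dx/dt = 0: 0.915(1 - x*/283) = 0.017·7.2, giving x* = 283·(1 - 0.134) = 245.
From dy/dt = 0: 0.00357·245 - 0.38 = 0.0255z*, so z* = 0.495/0.0255 = 19.4.

x* ≈ 245, y* ≈ 7.2, z* ≈ 19.4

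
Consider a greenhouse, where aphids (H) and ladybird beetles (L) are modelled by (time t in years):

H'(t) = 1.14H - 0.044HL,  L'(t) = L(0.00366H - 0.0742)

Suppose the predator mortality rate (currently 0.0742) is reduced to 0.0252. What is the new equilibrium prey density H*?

At the interior fixed point, setting dL/dt = 0 with L > 0 fixes H* = (predator death rate)/(HL coefficient) — independent of the other coefficients.
With the change, H* = 0.0252/0.00366 = 6.89; it falls from 20.3.

H* ≈ 6.89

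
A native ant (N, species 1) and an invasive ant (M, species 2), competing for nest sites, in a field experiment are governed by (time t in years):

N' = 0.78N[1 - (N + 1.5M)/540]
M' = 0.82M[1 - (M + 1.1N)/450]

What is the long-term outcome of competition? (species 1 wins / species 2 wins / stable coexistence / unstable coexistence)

unstable coexistence (outcome depends on initial conditions)

Compare the nullcline intercepts: K1/α12 = 540/1.5 = 360 < K2 = 450; K2/α21 = 450/1.1 = 409 < K1 = 540.
Since both are reversed, neither can invade when rare; the interior point is a saddle.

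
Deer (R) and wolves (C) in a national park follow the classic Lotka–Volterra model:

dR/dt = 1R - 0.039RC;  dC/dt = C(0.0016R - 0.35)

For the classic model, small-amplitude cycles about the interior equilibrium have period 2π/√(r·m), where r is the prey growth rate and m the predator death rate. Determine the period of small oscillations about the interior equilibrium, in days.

Here r = 1 and m = 0.35, so r·m = 0.35.
ω = √0.35 = 0.592 per day, hence T = 2π/ω ≈ 10.6 days.

T ≈ 10.6 days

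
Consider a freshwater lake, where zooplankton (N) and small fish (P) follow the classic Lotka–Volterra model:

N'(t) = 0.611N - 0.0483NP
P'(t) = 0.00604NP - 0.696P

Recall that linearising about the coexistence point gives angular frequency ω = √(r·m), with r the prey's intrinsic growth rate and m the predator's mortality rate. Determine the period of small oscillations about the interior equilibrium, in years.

T ≈ 9.64 years

Here r = 0.611 and m = 0.696, so r·m = 0.425.
ω = √0.425 = 0.652 per year, hence T = 2π/ω ≈ 9.64 years.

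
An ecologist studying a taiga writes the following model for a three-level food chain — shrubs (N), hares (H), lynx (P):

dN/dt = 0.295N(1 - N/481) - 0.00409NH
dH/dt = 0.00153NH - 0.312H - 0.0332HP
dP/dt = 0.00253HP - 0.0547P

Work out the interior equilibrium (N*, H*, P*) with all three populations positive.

N* ≈ 337, H* ≈ 21.6, P* ≈ 6.12

From dP/dt = 0: 0.00253H* = 0.0547, so H* = 21.6.
From dN/dt = 0: 0.295(1 - N*/481) = 0.00409·21.6, giving N* = 481·(1 - 0.3) = 337.
From dH/dt = 0: 0.00153·337 - 0.312 = 0.0332P*, so P* = 0.203/0.0332 = 6.12.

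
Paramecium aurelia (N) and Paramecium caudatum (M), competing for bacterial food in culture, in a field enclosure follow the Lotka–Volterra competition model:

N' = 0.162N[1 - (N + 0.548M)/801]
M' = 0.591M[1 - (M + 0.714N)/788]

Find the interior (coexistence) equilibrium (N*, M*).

Setting both brackets to zero gives the nullclines N + 0.548M = 801 and 0.714N + M = 788.
Substituting M = 788 - 0.714N into the first: N(1 - 0.548·0.714) = 801 - 0.548·788.
So N* = 369/0.609 = 606, and then M* = 788 - 0.714·606 = 355.

N* ≈ 606, M* ≈ 355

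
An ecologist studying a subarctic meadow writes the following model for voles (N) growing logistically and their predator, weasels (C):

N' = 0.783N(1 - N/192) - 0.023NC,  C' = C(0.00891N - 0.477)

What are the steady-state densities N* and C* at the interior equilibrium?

From dC/dt = 0 with C > 0: 0.00891N* = 0.477, so N* = 53.5.
Substitute into dN/dt = 0: 0.783(1 - 53.5/192) = 0.023C*.
The bracket is 0.721, giving C* = 0.565/0.023 = 24.6.

N* ≈ 53.5, C* ≈ 24.6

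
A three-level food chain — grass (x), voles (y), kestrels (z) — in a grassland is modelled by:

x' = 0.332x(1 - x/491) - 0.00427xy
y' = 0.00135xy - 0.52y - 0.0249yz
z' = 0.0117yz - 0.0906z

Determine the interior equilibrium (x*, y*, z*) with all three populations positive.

x* ≈ 442, y* ≈ 7.74, z* ≈ 3.09

From dz/dt = 0: 0.0117y* = 0.0906, so y* = 7.74.
From dx/dt = 0: 0.332(1 - x*/491) = 0.00427·7.74, giving x* = 491·(1 - 0.0996) = 442.
From dy/dt = 0: 0.00135·442 - 0.52 = 0.0249z*, so z* = 0.0768/0.0249 = 3.09.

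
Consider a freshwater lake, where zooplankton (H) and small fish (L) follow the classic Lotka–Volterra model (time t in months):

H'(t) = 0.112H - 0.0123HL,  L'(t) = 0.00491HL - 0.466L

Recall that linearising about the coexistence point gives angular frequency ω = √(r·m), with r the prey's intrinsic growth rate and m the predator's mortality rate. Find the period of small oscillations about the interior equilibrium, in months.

Here r = 0.112 and m = 0.466, so r·m = 0.0522.
ω = √0.0522 = 0.228 per month, hence T = 2π/ω ≈ 27.5 months.

T ≈ 27.5 months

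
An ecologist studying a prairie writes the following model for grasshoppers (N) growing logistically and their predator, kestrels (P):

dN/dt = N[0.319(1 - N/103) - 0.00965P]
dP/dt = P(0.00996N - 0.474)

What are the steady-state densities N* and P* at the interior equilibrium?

N* ≈ 47.6, P* ≈ 17.8

From dP/dt = 0 with P > 0: 0.00996N* = 0.474, so N* = 47.6.
Substitute into dN/dt = 0: 0.319(1 - 47.6/103) = 0.00965P*.
The bracket is 0.538, giving P* = 0.172/0.00965 = 17.8.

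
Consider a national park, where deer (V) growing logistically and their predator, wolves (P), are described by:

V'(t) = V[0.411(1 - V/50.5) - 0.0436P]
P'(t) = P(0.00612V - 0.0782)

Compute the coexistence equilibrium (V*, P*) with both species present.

V* ≈ 12.8, P* ≈ 7.04

From dP/dt = 0 with P > 0: 0.00612V* = 0.0782, so V* = 12.8.
Substitute into dV/dt = 0: 0.411(1 - 12.8/50.5) = 0.0436P*.
The bracket is 0.747, giving P* = 0.307/0.0436 = 7.04.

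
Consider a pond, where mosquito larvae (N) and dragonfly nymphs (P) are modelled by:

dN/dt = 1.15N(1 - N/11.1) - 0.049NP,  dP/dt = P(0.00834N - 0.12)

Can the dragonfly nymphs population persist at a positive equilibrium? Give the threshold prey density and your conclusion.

The predator equation gives dP/dt > 0 only when N > 0.12/0.00834 = 14.4.
Without the predator, N → K = 11.1. Since 11.1 < 14.4, the predator cannot invade.

Threshold N = 14.4; K < 14.4, so no, the predator goes extinct.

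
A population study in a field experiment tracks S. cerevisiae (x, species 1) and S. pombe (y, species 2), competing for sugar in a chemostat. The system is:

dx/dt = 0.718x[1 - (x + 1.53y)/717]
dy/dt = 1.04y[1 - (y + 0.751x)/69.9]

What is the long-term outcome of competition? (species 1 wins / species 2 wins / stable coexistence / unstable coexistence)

species 1 excludes species 2

Compare the nullcline intercepts: K1/α12 = 717/1.53 = 469 > K2 = 69.9; K2/α21 = 69.9/0.751 = 93.1 < K1 = 717.
Since the inequalities point opposite ways, species 1 can invade but species 2 cannot.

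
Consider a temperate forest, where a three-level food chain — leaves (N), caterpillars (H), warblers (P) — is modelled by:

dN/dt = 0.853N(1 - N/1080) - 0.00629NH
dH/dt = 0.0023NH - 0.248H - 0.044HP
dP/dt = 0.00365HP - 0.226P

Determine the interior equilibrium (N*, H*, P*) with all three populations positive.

N* ≈ 587, H* ≈ 61.9, P* ≈ 25

From dP/dt = 0: 0.00365H* = 0.226, so H* = 61.9.
From dN/dt = 0: 0.853(1 - N*/1080) = 0.00629·61.9, giving N* = 1080·(1 - 0.457) = 587.
From dH/dt = 0: 0.0023·587 - 0.248 = 0.044P*, so P* = 1.1/0.044 = 25.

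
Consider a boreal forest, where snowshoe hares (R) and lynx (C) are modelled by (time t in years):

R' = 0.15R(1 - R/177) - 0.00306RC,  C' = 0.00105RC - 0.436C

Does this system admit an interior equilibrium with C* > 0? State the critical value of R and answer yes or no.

The predator equation gives dC/dt > 0 only when R > 0.436/0.00105 = 415.
Without the predator, R → K = 177. Since 177 < 415, the predator cannot invade.

Threshold R = 415; K < 415, so no, the predator goes extinct.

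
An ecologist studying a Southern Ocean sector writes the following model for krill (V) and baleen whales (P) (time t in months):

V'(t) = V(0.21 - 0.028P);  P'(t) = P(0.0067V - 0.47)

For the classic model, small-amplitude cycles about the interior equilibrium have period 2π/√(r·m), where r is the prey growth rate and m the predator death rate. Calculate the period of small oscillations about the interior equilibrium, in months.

Here r = 0.21 and m = 0.47, so r·m = 0.0987.
ω = √0.0987 = 0.314 per month, hence T = 2π/ω ≈ 20 months.

T ≈ 20 months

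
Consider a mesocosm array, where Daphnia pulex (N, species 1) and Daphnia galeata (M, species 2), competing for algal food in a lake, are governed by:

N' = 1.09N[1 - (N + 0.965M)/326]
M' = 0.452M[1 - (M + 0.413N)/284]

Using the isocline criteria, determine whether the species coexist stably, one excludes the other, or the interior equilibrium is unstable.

Compare the nullcline intercepts: K1/α12 = 326/0.965 = 338 > K2 = 284; K2/α21 = 284/0.413 = 688 > K1 = 326.
Since both inequalities hold, each species can invade when rare, so the interior equilibrium is stable.

stable coexistence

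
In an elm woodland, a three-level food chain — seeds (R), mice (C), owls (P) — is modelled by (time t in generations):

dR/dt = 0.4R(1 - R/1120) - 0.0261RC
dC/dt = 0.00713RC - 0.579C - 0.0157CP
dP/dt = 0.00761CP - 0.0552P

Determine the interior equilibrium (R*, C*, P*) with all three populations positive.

R* ≈ 590, C* ≈ 7.25, P* ≈ 231

From dP/dt = 0: 0.00761C* = 0.0552, so C* = 7.25.
From dR/dt = 0: 0.4(1 - R*/1120) = 0.0261·7.25, giving R* = 1120·(1 - 0.473) = 590.
From dC/dt = 0: 0.00713·590 - 0.579 = 0.0157P*, so P* = 3.63/0.0157 = 231.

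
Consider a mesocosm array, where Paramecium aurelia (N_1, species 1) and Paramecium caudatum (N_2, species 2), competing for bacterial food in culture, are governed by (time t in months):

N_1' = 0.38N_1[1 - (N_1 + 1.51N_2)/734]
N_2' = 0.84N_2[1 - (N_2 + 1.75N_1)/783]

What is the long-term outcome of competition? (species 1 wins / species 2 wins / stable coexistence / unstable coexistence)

unstable coexistence (outcome depends on initial conditions)

Compare the nullcline intercepts: K1/α12 = 734/1.51 = 486 < K2 = 783; K2/α21 = 783/1.75 = 447 < K1 = 734.
Since both are reversed, neither can invade when rare; the interior point is a saddle.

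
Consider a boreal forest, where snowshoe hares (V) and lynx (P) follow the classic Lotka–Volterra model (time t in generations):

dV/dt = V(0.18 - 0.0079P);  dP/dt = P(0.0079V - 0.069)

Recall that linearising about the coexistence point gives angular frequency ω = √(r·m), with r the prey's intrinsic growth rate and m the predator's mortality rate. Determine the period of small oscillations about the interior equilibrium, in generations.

Here r = 0.18 and m = 0.069, so r·m = 0.0124.
ω = √0.0124 = 0.111 per generation, hence T = 2π/ω ≈ 56.4 generations.

T ≈ 56.4 generations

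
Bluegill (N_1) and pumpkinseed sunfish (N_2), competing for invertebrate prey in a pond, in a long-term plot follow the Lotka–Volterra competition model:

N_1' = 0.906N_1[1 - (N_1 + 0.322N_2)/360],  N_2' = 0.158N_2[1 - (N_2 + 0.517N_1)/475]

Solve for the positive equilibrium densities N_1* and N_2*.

N_1* ≈ 248, N_2* ≈ 347

Setting both brackets to zero gives the nullclines N_1 + 0.322N_2 = 360 and 0.517N_1 + N_2 = 475.
Substituting N_2 = 475 - 0.517N_1 into the first: N_1(1 - 0.322·0.517) = 360 - 0.322·475.
So N_1* = 207/0.834 = 248, and then N_2* = 475 - 0.517·248 = 347.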